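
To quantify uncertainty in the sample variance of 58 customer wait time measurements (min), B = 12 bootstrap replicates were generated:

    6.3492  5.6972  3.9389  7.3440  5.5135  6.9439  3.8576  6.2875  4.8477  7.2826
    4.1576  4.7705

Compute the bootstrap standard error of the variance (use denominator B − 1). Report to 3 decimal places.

SE* = 1.274

Bootstrap SE is the standard deviation of the 12 replicate variances.
Mean of replicates: (6.3492 + 5.6972 + 3.9389 + 7.3440 + 5.5135 + 6.9439 + 3.8576 + 6.2875 + 4.8477 + 7.2826 + 4.1576 + 4.7705) / 12 = 66.99020 / 12 = 5.58252
Sum of squared deviations: (+0.76668)² + (+0.11468)² + (−1.64362)² + (+1.76148)² + (−0.06902)² + (+1.36138)² + (−1.72492)² + (+0.70498)² + (−0.73482)² + (+1.70008)² + (−1.42492)² + (−0.81202)² = 17.85572
Variance = 17.85572 / 11 = 1.62325
SE* = √1.62325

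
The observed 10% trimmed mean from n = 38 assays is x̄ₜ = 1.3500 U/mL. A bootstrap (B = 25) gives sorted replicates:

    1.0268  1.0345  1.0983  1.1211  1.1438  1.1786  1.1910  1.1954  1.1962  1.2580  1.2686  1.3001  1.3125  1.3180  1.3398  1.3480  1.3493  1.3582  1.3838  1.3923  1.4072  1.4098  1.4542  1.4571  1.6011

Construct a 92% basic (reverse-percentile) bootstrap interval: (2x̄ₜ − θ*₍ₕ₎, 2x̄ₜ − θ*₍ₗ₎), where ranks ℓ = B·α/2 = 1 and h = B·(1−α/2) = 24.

Percentile endpoints at ranks 1 and 24: θ*₍1₎ = 1.0268, θ*₍24₎ = 1.4571.
Basic interval reflects these around x̄ₜ:
  lower = 2 × 1.3500 − 1.4571 = 1.2429
  upper = 2 × 1.3500 − 1.0268 = 1.6732

(1.2429, 1.6732)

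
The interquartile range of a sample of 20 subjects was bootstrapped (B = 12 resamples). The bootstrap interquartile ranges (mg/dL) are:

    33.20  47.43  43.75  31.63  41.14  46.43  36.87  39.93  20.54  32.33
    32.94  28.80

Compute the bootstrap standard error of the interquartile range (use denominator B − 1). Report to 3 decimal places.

Bootstrap SE is the standard deviation of the 12 replicate interquartile ranges.
Mean of replicates: (33.20 + 47.43 + 43.75 + 31.63 + 41.14 + 46.43 + 36.87 + 39.93 + 20.54 + 32.33 + 32.94 + 28.80) / 12 = 434.9900 / 12 = 36.2492
Sum of squared deviations: (−3.0492)² + (+11.1808)² + (+7.5008)² + (−4.6192)² + (+4.8908)² + (+10.1808)² + (+0.6208)² + (+3.6808)² + (−15.7092)² + (−3.9192)² + (−3.3092)² + (−7.4492)² = 681.9897
Variance = 681.9897 / 11 = 61.9991
SE* = √61.9991

SE* = 7.874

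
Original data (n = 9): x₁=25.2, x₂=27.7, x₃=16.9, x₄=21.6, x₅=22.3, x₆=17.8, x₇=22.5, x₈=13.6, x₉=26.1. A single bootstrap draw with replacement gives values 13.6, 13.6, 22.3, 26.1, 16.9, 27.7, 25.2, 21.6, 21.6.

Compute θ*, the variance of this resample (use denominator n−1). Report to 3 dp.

θ* = 27.158

Mean = 20.9556; sum of squared deviations = 217.2622
s² = 217.2622 / 8 = 27.1578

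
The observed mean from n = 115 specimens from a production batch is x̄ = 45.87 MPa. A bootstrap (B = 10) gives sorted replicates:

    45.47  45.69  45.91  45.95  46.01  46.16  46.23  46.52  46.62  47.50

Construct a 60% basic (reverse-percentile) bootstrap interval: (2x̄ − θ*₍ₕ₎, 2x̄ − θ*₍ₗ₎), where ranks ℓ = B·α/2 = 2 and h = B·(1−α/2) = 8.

(45.22, 46.05)

Percentile endpoints at ranks 2 and 8: θ*₍2₎ = 45.69, θ*₍8₎ = 46.52.
Basic interval reflects these around x̄:
  lower = 2 × 45.87 − 46.52 = 45.22
  upper = 2 × 45.87 − 45.69 = 46.05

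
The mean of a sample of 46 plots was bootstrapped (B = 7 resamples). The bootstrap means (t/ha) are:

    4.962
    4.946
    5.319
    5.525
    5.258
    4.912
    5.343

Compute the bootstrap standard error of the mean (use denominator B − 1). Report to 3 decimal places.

Bootstrap SE is the standard deviation of the 7 replicate means.
Mean of replicates: (4.962 + 4.946 + 5.319 + 5.525 + 5.258 + 4.912 + 5.343) / 7 = 36.2650 / 7 = 5.1807
Sum of squared deviations: (−0.2187)² + (−0.2347)² + (+0.1383)² + (+0.3443)² + (+0.0773)² + (−0.2687)² + (+0.1623)² = 0.3451
Variance = 0.3451 / 6 = 0.0575
SE* = √0.0575

SE* = 0.240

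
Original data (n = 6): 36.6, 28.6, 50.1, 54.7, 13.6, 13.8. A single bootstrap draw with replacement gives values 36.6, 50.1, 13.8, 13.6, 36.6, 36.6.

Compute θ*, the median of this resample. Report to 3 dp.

Sorted: 13.6, 13.8, 36.6, 36.6, 36.6, 50.1
Median = average of the two middle values = 36.600

θ* = 36.600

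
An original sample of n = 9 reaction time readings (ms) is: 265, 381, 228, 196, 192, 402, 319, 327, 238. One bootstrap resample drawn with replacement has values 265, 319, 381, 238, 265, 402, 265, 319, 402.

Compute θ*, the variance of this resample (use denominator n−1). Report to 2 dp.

Mean = 317.3333; sum of squared deviations = 32906.0000
s² = 32906.0000 / 8 = 4113.2500

θ* = 4113.25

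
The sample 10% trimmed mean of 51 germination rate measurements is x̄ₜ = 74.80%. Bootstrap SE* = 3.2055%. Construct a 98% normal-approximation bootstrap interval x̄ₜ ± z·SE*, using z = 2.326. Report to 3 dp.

(67.344, 82.256)

Margin = 2.326 × 3.2055 = 7.4560
Interval: 74.80 ± 7.4560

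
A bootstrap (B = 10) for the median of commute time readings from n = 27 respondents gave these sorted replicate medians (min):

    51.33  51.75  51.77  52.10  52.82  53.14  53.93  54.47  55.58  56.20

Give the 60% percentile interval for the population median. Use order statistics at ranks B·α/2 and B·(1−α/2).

(51.75, 54.47)

α = 0.40; lower rank = 10 × 0.200 = 2; upper rank = 10 × 0.800 = 8.
The 2nd smallest replicate is 51.75; the 8th is 54.47.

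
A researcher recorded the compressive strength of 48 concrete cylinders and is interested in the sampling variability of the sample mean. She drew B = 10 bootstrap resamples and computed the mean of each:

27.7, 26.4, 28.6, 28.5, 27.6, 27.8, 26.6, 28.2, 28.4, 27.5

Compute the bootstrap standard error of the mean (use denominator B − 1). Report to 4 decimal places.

Bootstrap SE is the standard deviation of the 10 replicate means.
Mean of replicates: (27.7 + 26.4 + 28.6 + 28.5 + 27.6 + 27.8 + 26.6 + 28.2 + 28.4 + 27.5) / 10 = 277.30000 / 10 = 27.73000
Sum of squared deviations: (−0.03000)² + (−1.33000)² + (+0.87000)² + (+0.77000)² + (−0.13000)² + (+0.07000)² + (−1.13000)² + (+0.47000)² + (+0.67000)² + (−0.23000)² = 5.14100
Variance = 5.14100 / 9 = 0.57122
SE* = √0.57122

SE* = 0.7558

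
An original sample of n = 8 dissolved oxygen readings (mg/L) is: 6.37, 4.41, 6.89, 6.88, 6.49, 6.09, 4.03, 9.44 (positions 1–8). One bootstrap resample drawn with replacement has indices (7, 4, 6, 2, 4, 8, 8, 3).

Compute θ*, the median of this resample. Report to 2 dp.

θ* = 6.88

Resample values: 4.03, 6.88, 6.09, 4.41, 6.88, 9.44, 9.44, 6.89.
Sorted: 4.03, 4.41, 6.09, 6.88, 6.88, 6.89, 9.44, 9.44
Median = average of the two middle values = 6.88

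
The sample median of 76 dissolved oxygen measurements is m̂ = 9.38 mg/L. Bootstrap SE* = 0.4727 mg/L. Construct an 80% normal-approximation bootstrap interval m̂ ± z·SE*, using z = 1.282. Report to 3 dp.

(8.774, 9.986)

Margin = 1.282 × 0.4727 = 0.6060
Interval: 9.38 ± 0.6060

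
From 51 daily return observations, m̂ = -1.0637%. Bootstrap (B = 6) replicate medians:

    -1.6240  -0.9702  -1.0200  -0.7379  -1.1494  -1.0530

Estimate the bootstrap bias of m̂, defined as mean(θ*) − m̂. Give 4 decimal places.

mean(θ*) = ((-1.6240) + (-0.9702) + (-1.0200) + (-0.7379) + (-1.1494) + (-1.0530)) / 6 = -1.09242
bias = -1.09242 − -1.0637

bias = −0.0287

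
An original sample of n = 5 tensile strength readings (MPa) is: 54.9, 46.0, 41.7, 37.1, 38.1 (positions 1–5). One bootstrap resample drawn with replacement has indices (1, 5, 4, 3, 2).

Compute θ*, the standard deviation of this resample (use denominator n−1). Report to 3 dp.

Resample values: 54.9, 38.1, 37.1, 41.7, 46.0.
Mean = 43.5600; sum of squared deviations = 209.5520
s² = 209.5520 / 4 = 52.3880
s = √52.3880 = 7.238

θ* = 7.238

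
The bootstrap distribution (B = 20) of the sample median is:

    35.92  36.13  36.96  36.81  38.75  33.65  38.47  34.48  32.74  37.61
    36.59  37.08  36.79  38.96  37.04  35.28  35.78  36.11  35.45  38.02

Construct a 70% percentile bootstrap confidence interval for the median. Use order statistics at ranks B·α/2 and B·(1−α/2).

(34.48, 38.02)

Sorted replicates: 32.74, 33.65, 34.48, 35.28, 35.45, 35.78, 35.92, 36.11, 36.13, 36.59, 36.79, 36.81, 36.96, 37.04, 37.08, 37.61, 38.02, 38.47, 38.75, 38.96
α = 0.30; lower rank = 20 × 0.150 = 3; upper rank = 20 × 0.850 = 17.
The 3rd smallest replicate is 34.48; the 17th is 38.02.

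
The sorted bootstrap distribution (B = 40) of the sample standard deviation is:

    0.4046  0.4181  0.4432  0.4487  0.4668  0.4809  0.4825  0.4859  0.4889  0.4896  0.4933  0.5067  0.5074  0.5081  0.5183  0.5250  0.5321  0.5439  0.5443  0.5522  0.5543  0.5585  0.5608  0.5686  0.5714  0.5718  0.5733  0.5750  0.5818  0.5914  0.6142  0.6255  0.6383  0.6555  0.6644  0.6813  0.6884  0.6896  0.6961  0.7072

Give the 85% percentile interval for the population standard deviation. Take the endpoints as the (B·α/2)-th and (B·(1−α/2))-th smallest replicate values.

α = 0.15; lower rank = 40 × 0.075 = 3; upper rank = 40 × 0.925 = 37.
The 3rd smallest replicate is 0.4432; the 37th is 0.6884.

(0.4432, 0.6884)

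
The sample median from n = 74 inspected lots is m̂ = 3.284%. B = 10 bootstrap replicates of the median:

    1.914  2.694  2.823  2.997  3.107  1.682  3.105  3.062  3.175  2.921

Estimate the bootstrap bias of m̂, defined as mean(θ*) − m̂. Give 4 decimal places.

mean(θ*) = (1.914 + 2.694 + 2.823 + 2.997 + 3.107 + 1.682 + 3.105 + 3.062 + 3.175 + 2.921) / 10 = 2.74800
bias = 2.74800 − 3.284

bias = −0.5360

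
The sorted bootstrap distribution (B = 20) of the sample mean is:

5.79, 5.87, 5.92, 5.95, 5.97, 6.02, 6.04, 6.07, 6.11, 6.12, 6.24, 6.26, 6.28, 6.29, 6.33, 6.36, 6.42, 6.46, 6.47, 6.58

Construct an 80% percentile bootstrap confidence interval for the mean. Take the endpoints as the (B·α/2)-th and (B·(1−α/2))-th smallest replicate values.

α = 0.20; lower rank = 20 × 0.100 = 2; upper rank = 20 × 0.900 = 18.
The 2nd smallest replicate is 5.87; the 18th is 6.46.

(5.87, 6.46)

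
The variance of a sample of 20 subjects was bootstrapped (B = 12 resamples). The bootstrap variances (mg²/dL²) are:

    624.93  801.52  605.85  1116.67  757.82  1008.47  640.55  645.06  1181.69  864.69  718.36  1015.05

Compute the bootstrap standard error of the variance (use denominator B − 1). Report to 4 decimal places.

SE* = 203.1578

Bootstrap SE is the standard deviation of the 12 replicate variances.
Mean of replicates: (624.93 + 801.52 + 605.85 + 1116.67 + 757.82 + 1008.47 + 640.55 + 645.06 + 1181.69 + 864.69 + 718.36 + 1015.05) / 12 = 9980.66000 / 12 = 831.72167
Sum of squared deviations: (−206.79167)² + (−30.20167)² + (−225.87167)² + (+284.94833)² + (−73.90167)² + (+176.74833)² + (−191.17167)² + (−186.66167)² + (+349.96833)² + (+32.96833)² + (−113.36167)² + (+183.32833)² = 454004.00077
Variance = 454004.00077 / 11 = 41273.09098
SE* = √41273.09098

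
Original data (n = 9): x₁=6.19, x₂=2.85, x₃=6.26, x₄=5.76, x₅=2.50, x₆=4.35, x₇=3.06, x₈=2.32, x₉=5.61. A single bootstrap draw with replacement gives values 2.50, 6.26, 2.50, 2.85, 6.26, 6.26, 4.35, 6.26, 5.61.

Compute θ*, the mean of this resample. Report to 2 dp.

Mean = (2.50 + 6.26 + 2.50 + 2.85 + 6.26 + 6.26 + 4.35 + 6.26 + 5.61) / 9 = 42.850 / 9 = 4.76

θ* = 4.76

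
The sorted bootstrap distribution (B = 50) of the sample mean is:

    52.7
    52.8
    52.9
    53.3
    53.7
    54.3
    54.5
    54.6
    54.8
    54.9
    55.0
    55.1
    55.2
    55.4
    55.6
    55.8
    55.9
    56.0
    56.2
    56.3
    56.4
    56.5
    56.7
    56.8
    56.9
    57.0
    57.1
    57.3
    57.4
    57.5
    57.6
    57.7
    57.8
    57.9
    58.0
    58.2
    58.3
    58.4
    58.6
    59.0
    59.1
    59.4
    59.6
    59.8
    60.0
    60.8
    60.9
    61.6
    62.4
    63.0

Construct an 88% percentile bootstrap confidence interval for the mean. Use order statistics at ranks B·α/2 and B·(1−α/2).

(52.9, 60.9)

α = 0.12; lower rank = 50 × 0.060 = 3; upper rank = 50 × 0.940 = 47.
The 3rd smallest replicate is 52.9; the 47th is 60.9.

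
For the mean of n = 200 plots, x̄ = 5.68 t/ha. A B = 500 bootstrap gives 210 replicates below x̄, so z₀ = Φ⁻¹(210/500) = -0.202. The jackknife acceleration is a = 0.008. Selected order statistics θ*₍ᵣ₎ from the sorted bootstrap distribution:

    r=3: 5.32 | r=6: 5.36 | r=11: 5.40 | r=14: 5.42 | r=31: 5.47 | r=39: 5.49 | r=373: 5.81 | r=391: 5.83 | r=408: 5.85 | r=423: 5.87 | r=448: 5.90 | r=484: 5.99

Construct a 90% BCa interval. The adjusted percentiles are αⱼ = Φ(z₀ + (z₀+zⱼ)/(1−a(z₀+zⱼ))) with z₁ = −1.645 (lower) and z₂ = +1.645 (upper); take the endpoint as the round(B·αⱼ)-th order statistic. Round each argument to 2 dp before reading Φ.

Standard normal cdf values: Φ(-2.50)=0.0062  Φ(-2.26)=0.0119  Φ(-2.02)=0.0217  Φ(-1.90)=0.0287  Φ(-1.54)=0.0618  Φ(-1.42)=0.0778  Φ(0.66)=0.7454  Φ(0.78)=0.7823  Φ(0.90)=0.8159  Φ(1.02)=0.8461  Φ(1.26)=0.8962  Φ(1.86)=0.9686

(5.40, 5.90)

Lower: z₀ + z₁ = -0.202 + (-1.645) = -1.847; 1 − a(z₀+z₁) = 1 − (0.008)(-1.847) = 1.0148; argument = -0.202 + (-1.847)/1.0148 = -2.0221 → -2.02.
α₁ = Φ(-2.02) = 0.0217; rank = round(500 × 0.0217) = 11; θ*₍11₎ = 5.40.
Upper: z₀ + z₂ = 1.443; 1 − a(z₀+z₂) = 0.9885; argument = 1.2579 → 1.26; α₂ = 0.8962; rank = 448; θ*₍448₎ = 5.90.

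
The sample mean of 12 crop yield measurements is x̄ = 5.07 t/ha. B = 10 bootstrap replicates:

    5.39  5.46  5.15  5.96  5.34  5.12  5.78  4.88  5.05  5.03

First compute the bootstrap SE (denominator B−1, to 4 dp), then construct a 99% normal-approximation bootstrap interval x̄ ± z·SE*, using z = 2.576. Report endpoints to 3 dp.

(4.184, 5.956)

Mean of replicates = 5.3160; sum of squared deviations = 1.0654; SE* = √(1.0654/9) = 0.3441
Margin = 2.576 × 0.3441 = 0.8864
Interval: 5.07 ± 0.8864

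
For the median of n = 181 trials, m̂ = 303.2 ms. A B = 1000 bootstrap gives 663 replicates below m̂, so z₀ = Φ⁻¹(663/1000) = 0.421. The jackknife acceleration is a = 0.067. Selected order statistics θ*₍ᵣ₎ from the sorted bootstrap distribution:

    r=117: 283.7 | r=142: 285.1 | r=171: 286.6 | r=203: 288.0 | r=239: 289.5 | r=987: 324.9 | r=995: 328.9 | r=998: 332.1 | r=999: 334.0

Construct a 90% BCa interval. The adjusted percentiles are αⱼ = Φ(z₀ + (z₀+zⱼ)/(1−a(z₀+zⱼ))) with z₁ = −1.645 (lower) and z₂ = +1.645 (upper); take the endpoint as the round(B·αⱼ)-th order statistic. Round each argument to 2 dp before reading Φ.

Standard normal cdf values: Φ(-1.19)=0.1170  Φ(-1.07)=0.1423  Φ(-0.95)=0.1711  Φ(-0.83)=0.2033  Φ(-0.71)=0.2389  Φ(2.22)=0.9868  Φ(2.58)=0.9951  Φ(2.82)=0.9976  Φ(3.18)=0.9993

(289.5, 332.1)

Lower: z₀ + z₁ = 0.421 + (-1.645) = -1.224; 1 − a(z₀+z₁) = 1 − (0.067)(-1.224) = 1.0820; argument = 0.421 + (-1.224)/1.0820 = -0.7102 → -0.71.
α₁ = Φ(-0.71) = 0.2389; rank = round(1000 × 0.2389) = 239; θ*₍239₎ = 289.5.
Upper: z₀ + z₂ = 2.066; 1 − a(z₀+z₂) = 0.8616; argument = 2.8189 → 2.82; α₂ = 0.9976; rank = 998; θ*₍998₎ = 332.1.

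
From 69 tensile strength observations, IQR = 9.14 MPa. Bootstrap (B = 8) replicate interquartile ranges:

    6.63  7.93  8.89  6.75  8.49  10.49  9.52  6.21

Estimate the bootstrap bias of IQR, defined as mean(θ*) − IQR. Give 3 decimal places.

bias = −1.026

mean(θ*) = (6.63 + 7.93 + 8.89 + 6.75 + 8.49 + 10.49 + 9.52 + 6.21) / 8 = 8.1137
bias = 8.1137 − 9.14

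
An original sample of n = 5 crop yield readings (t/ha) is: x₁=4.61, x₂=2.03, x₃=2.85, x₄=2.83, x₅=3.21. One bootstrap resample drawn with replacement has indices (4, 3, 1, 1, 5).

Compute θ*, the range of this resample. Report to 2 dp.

θ* = 1.78

Resample values: 2.83, 2.85, 4.61, 4.61, 3.21.
Range = 4.61 − 2.83 = 1.78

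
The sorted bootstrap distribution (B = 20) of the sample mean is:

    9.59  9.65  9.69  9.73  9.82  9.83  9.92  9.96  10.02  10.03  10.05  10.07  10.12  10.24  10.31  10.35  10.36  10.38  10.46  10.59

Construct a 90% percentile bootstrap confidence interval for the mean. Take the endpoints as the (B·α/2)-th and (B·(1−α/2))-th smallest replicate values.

(9.59, 10.46)

α = 0.10; lower rank = 20 × 0.050 = 1; upper rank = 20 × 0.950 = 19.
The 1st smallest replicate is 9.59; the 19th is 10.46.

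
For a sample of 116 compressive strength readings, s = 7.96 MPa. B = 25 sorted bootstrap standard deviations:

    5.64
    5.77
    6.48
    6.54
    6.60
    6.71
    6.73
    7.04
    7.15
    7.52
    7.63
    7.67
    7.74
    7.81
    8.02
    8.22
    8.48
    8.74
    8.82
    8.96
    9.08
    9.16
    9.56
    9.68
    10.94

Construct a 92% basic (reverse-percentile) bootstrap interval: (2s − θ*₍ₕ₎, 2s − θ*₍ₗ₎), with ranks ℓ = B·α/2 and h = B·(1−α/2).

(6.24, 10.28)

Percentile endpoints at ranks 1 and 24: θ*₍1₎ = 5.64, θ*₍24₎ = 9.68.
Basic interval reflects these around s:
  lower = 2 × 7.96 − 9.68 = 6.24
  upper = 2 × 7.96 − 5.64 = 10.28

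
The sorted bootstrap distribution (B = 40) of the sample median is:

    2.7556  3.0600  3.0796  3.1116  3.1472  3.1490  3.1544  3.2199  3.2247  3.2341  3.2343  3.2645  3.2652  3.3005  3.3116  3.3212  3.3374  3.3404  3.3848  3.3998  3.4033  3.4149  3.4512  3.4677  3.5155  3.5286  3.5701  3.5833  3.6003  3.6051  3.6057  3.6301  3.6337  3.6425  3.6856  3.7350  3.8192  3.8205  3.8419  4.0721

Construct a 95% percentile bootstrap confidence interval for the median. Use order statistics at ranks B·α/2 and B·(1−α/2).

α = 0.05; lower rank = 40 × 0.025 = 1; upper rank = 40 × 0.975 = 39.
The 1st smallest replicate is 2.7556; the 39th is 3.8419.

(2.7556, 3.8419)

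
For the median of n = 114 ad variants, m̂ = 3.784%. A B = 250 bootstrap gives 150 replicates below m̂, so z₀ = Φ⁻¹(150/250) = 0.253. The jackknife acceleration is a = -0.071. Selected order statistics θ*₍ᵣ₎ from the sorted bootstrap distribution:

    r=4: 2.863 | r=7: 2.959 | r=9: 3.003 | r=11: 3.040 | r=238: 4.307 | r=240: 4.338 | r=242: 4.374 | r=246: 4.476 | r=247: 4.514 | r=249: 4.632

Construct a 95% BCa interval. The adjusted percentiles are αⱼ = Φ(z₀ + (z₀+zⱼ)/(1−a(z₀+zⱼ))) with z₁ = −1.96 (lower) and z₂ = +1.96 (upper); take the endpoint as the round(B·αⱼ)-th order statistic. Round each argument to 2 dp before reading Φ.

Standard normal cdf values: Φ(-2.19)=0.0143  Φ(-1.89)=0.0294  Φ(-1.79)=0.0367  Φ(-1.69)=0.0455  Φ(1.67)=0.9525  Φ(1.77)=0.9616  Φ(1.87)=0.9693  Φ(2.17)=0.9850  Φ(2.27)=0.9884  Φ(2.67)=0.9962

Lower: z₀ + z₁ = 0.253 + (-1.960) = -1.707; 1 − a(z₀+z₁) = 1 − (-0.071)(-1.707) = 0.8788; argument = 0.253 + (-1.707)/0.8788 = -1.6894 → -1.69.
α₁ = Φ(-1.69) = 0.0455; rank = round(250 × 0.0455) = 11; θ*₍11₎ = 3.040.
Upper: z₀ + z₂ = 2.213; 1 − a(z₀+z₂) = 1.1571; argument = 2.1655 → 2.17; α₂ = 0.9850; rank = 246; θ*₍246₎ = 4.476.

(3.040, 4.476)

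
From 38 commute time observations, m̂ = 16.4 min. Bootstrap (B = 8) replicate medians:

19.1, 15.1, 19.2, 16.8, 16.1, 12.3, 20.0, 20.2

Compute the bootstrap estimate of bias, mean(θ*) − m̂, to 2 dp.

mean(θ*) = (19.1 + 15.1 + 19.2 + 16.8 + 16.1 + 12.3 + 20.0 + 20.2) / 8 = 17.350
bias = 17.350 − 16.4

bias = +0.95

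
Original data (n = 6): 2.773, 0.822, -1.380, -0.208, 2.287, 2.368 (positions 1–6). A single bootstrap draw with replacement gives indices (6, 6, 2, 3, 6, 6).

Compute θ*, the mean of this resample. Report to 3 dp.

Resample values: 2.368, 2.368, 0.822, -1.380, 2.368, 2.368.
Mean = (2.368 + 2.368 + 0.822 + (-1.380) + 2.368 + 2.368) / 6 = 8.9140 / 6 = 1.486

θ* = 1.486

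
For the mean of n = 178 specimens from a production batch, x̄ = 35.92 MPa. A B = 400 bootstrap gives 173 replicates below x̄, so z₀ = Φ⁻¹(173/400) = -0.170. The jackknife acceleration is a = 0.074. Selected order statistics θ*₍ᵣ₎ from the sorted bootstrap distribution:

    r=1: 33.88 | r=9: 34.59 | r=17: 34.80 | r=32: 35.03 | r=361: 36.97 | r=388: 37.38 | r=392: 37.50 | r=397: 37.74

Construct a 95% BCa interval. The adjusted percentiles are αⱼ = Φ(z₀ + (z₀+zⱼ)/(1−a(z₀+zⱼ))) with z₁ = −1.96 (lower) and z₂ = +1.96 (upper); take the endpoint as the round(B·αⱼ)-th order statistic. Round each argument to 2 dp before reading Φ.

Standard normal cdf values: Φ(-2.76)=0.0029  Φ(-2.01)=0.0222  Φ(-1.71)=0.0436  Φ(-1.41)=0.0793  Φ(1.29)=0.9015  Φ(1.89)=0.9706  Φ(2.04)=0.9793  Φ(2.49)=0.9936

Lower: z₀ + z₁ = -0.170 + (-1.960) = -2.130; 1 − a(z₀+z₁) = 1 − (0.074)(-2.130) = 1.1576; argument = -0.170 + (-2.130)/1.1576 = -2.0100 → -2.01.
α₁ = Φ(-2.01) = 0.0222; rank = round(400 × 0.0222) = 9; θ*₍9₎ = 34.59.
Upper: z₀ + z₂ = 1.790; 1 − a(z₀+z₂) = 0.8675; argument = 1.8933 → 1.89; α₂ = 0.9706; rank = 388; θ*₍388₎ = 37.38.

(34.59, 37.38)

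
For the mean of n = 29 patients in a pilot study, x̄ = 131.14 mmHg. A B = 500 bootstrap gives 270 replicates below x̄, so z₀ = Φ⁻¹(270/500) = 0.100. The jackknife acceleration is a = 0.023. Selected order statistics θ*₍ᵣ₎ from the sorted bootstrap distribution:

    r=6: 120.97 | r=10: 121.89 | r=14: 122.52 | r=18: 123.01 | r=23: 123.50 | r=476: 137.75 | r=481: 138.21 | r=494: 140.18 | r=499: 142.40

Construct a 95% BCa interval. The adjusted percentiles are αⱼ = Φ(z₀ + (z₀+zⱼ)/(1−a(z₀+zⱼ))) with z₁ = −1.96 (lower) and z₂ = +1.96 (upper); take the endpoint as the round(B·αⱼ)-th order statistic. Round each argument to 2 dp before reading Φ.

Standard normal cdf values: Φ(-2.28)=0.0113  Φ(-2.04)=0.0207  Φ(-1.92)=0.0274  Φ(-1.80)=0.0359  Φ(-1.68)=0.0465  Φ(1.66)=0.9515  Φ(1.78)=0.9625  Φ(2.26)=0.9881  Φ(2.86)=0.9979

Lower: z₀ + z₁ = 0.100 + (-1.960) = -1.860; 1 − a(z₀+z₁) = 1 − (0.023)(-1.860) = 1.0428; argument = 0.100 + (-1.860)/1.0428 = -1.6837 → -1.68.
α₁ = Φ(-1.68) = 0.0465; rank = round(500 × 0.0465) = 23; θ*₍23₎ = 123.50.
Upper: z₀ + z₂ = 2.060; 1 − a(z₀+z₂) = 0.9526; argument = 2.2625 → 2.26; α₂ = 0.9881; rank = 494; θ*₍494₎ = 140.18.

(123.50, 140.18)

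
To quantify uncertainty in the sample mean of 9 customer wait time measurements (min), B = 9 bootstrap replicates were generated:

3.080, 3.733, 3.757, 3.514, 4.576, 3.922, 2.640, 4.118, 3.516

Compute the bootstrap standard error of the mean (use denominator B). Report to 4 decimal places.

SE* = 0.5323

Bootstrap SE is the standard deviation of the 9 replicate means.
Mean of replicates: (3.080 + 3.733 + 3.757 + 3.514 + 4.576 + 3.922 + 2.640 + 4.118 + 3.516) / 9 = 32.85600 / 9 = 3.65067
Sum of squared deviations: (−0.57067)² + (+0.08233)² + (+0.10633)² + (−0.13667)² + (+0.92533)² + (+0.27133)² + (−1.01067)² + (+0.46733)² + (−0.13467)² = 2.55027
Variance = 2.55027 / 9 = 0.28336
SE* = √0.28336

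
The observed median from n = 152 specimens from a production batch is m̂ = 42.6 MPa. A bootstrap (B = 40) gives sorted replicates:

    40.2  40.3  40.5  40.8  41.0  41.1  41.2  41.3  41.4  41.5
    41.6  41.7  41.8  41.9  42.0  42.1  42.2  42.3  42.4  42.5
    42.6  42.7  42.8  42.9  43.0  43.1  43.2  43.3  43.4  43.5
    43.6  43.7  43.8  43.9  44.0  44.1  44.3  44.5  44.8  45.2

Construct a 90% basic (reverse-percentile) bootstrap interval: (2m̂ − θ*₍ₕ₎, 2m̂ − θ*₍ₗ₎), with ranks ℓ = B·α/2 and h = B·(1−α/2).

Percentile endpoints at ranks 2 and 38: θ*₍2₎ = 40.3, θ*₍38₎ = 44.5.
Basic interval reflects these around m̂:
  lower = 2 × 42.6 − 44.5 = 40.7
  upper = 2 × 42.6 − 40.3 = 44.9

(40.7, 44.9)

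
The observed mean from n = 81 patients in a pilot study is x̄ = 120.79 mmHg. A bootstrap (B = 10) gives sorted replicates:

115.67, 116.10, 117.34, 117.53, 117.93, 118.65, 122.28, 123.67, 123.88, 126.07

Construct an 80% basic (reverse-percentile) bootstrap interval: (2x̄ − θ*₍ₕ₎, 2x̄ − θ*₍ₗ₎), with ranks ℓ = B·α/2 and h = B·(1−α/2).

Percentile endpoints at ranks 1 and 9: θ*₍1₎ = 115.67, θ*₍9₎ = 123.88.
Basic interval reflects these around x̄:
  lower = 2 × 120.79 − 123.88 = 117.70
  upper = 2 × 120.79 − 115.67 = 125.91

(117.70, 125.91)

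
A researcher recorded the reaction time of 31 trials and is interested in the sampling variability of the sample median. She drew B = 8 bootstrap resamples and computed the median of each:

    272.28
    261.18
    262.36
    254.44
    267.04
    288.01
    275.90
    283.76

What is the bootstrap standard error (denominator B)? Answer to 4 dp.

Bootstrap SE is the standard deviation of the 8 replicate medians.
Mean of replicates: (272.28 + 261.18 + 262.36 + 254.44 + 267.04 + 288.01 + 275.90 + 283.76) / 8 = 2164.97000 / 8 = 270.62125
Sum of squared deviations: (+1.65875)² + (−9.44125)² + (−8.26125)² + (−16.18125)² + (−3.58125)² + (+17.38875)² + (+5.27875)² + (+13.13875)² = 937.65569
Variance = 937.65569 / 8 = 117.20696
SE* = √117.20696

SE* = 10.8262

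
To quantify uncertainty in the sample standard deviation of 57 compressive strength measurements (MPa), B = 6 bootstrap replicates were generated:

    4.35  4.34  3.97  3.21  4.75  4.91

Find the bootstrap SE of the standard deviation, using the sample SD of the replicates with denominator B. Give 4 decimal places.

SE* = 0.5573

Bootstrap SE is the standard deviation of the 6 replicate standard deviations.
Mean of replicates: (4.35 + 4.34 + 3.97 + 3.21 + 4.75 + 4.91) / 6 = 25.53000 / 6 = 4.25500
Sum of squared deviations: (+0.09500)² + (+0.08500)² + (−0.28500)² + (−1.04500)² + (+0.49500)² + (+0.65500)² = 1.86355
Variance = 1.86355 / 6 = 0.31059
SE* = √0.31059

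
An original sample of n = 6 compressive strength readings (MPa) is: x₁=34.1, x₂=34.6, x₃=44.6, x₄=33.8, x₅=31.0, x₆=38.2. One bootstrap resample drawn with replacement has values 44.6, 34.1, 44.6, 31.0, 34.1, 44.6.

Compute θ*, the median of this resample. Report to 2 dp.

Sorted: 31.0, 34.1, 34.1, 44.6, 44.6, 44.6
Median = average of the two middle values = 39.35

θ* = 39.35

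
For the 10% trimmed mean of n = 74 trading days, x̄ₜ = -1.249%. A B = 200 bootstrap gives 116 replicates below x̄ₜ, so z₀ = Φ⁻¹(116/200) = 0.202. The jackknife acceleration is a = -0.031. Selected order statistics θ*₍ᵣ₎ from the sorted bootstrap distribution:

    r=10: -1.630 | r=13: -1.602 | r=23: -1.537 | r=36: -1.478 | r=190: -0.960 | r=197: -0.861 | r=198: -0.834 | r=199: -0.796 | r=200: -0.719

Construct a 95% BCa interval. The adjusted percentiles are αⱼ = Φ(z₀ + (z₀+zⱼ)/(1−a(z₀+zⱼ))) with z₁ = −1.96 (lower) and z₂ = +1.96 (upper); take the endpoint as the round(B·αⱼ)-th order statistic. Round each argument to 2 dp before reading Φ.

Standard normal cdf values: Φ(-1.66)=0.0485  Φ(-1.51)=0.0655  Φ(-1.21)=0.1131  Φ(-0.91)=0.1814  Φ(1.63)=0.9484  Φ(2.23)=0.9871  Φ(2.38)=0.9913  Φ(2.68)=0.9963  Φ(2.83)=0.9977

(-1.630, -0.861)

Lower: z₀ + z₁ = 0.202 + (-1.960) = -1.758; 1 − a(z₀+z₁) = 1 − (-0.031)(-1.758) = 0.9455; argument = 0.202 + (-1.758)/0.9455 = -1.6573 → -1.66.
α₁ = Φ(-1.66) = 0.0485; rank = round(200 × 0.0485) = 10; θ*₍10₎ = -1.630.
Upper: z₀ + z₂ = 2.162; 1 − a(z₀+z₂) = 1.0670; argument = 2.2282 → 2.23; α₂ = 0.9871; rank = 197; θ*₍197₎ = -0.861.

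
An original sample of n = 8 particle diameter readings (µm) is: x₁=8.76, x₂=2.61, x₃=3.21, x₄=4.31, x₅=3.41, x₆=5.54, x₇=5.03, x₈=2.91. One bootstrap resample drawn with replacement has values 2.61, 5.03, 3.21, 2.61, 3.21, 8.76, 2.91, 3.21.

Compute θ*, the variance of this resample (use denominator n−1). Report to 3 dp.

θ* = 4.374

Mean = 3.9438; sum of squared deviations = 30.6178
s² = 30.6178 / 7 = 4.3740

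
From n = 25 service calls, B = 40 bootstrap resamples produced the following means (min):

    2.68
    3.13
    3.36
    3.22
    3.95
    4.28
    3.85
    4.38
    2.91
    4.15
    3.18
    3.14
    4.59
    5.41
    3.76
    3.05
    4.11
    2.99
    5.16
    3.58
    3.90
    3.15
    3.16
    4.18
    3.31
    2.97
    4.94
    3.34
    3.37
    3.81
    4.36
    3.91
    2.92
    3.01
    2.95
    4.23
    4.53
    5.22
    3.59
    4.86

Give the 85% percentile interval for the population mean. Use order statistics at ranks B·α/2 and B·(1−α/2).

(2.92, 4.94)

Sorted replicates: 2.68, 2.91, 2.92, 2.95, 2.97, 2.99, 3.01, 3.05, 3.13, 3.14, 3.15, 3.16, 3.18, 3.22, 3.31, 3.34, 3.36, 3.37, 3.58, 3.59, 3.76, 3.81, 3.85, 3.90, 3.91, 3.95, 4.11, 4.15, 4.18, 4.23, 4.28, 4.36, 4.38, 4.53, 4.59, 4.86, 4.94, 5.16, 5.22, 5.41
α = 0.15; lower rank = 40 × 0.075 = 3; upper rank = 40 × 0.925 = 37.
The 3rd smallest replicate is 2.92; the 37th is 4.94.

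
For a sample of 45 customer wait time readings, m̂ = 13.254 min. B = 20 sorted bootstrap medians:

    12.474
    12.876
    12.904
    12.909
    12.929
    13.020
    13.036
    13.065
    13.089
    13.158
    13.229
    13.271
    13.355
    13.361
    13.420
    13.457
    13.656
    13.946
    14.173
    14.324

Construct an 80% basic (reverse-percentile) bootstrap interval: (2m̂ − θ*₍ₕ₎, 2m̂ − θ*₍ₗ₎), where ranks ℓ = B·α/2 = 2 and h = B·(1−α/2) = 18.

(12.562, 13.632)

Percentile endpoints at ranks 2 and 18: θ*₍2₎ = 12.876, θ*₍18₎ = 13.946.
Basic interval reflects these around m̂:
  lower = 2 × 13.254 − 13.946 = 12.562
  upper = 2 × 13.254 − 12.876 = 13.632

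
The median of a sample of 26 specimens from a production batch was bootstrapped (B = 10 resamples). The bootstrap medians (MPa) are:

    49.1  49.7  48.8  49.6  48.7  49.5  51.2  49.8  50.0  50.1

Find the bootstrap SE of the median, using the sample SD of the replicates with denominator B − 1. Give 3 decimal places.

Bootstrap SE is the standard deviation of the 10 replicate medians.
Mean of replicates: (49.1 + 49.7 + 48.8 + 49.6 + 48.7 + 49.5 + 51.2 + 49.8 + 50.0 + 50.1) / 10 = 496.5000 / 10 = 49.6500
Sum of squared deviations: (−0.5500)² + (+0.0500)² + (−0.8500)² + (−0.0500)² + (−0.9500)² + (−0.1500)² + (+1.5500)² + (+0.1500)² + (+0.3500)² + (+0.4500)² = 4.7050
Variance = 4.7050 / 9 = 0.5228
SE* = √0.5228

SE* = 0.723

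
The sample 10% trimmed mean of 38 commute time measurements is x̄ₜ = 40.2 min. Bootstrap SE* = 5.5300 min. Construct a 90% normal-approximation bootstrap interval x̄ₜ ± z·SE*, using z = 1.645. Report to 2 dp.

Margin = 1.645 × 5.5300 = 9.097
Interval: 40.2 ± 9.097

(31.10, 49.30)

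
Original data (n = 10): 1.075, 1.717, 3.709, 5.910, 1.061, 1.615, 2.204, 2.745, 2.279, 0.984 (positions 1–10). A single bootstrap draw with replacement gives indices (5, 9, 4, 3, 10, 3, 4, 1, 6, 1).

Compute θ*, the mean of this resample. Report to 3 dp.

θ* = 2.733

Resample values: 1.061, 2.279, 5.910, 3.709, 0.984, 3.709, 5.910, 1.075, 1.615, 1.075.
Mean = (1.061 + 2.279 + 5.910 + 3.709 + 0.984 + 3.709 + 5.910 + 1.075 + 1.615 + 1.075) / 10 = 27.3270 / 10 = 2.733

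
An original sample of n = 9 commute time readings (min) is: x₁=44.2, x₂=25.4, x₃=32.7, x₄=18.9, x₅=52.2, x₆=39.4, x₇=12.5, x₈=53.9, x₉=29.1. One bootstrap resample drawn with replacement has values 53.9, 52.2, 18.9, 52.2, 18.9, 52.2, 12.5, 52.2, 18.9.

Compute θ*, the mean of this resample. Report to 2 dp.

Mean = (53.9 + 52.2 + 18.9 + 52.2 + 18.9 + 52.2 + 12.5 + 52.2 + 18.9) / 9 = 331.90 / 9 = 36.88

θ* = 36.88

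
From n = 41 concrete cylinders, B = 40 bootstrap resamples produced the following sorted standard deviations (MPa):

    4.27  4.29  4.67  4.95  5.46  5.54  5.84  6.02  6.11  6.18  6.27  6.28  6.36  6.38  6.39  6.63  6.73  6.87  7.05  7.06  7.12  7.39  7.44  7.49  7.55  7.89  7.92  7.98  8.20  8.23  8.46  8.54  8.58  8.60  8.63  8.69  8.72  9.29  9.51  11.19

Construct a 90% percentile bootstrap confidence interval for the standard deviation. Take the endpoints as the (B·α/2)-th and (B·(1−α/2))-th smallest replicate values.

α = 0.10; lower rank = 40 × 0.050 = 2; upper rank = 40 × 0.950 = 38.
The 2nd smallest replicate is 4.29; the 38th is 9.29.

(4.29, 9.29)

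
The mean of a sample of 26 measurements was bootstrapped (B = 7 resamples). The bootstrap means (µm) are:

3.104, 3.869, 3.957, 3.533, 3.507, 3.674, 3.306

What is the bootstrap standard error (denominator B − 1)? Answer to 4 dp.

SE* = 0.3005

Bootstrap SE is the standard deviation of the 7 replicate means.
Mean of replicates: (3.104 + 3.869 + 3.957 + 3.533 + 3.507 + 3.674 + 3.306) / 7 = 24.95000 / 7 = 3.56429
Sum of squared deviations: (−0.46029)² + (+0.30471)² + (+0.39271)² + (−0.03129)² + (−0.05729)² + (+0.10971)² + (−0.25829)² = 0.54195
Variance = 0.54195 / 6 = 0.09032
SE* = √0.09032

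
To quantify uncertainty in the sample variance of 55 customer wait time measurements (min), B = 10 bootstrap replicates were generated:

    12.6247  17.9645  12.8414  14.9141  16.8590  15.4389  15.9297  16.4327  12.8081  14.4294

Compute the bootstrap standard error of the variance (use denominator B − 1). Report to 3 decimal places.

SE* = 1.850

Bootstrap SE is the standard deviation of the 10 replicate variances.
Mean of replicates: (12.6247 + 17.9645 + 12.8414 + 14.9141 + 16.8590 + 15.4389 + 15.9297 + 16.4327 + 12.8081 + 14.4294) / 10 = 150.24250 / 10 = 15.02425
Sum of squared deviations: (−2.39955)² + (+2.94025)² + (−2.18285)² + (−0.11015)² + (+1.83475)² + (+0.41465)² + (+0.90545)² + (+1.40845)² + (−2.21615)² + (−0.59485)² = 30.78686
Variance = 30.78686 / 9 = 3.42076
SE* = √3.42076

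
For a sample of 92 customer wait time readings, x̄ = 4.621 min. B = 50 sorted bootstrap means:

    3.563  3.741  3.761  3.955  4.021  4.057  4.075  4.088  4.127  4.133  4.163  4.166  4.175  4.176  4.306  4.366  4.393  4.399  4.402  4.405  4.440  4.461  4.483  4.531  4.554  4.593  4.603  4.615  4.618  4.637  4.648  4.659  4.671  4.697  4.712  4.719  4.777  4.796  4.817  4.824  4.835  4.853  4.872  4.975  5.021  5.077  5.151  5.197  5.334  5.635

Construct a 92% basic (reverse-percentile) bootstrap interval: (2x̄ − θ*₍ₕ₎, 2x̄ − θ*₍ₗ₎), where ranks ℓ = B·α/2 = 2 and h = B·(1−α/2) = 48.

(4.045, 5.501)

Percentile endpoints at ranks 2 and 48: θ*₍2₎ = 3.741, θ*₍48₎ = 5.197.
Basic interval reflects these around x̄:
  lower = 2 × 4.621 − 5.197 = 4.045
  upper = 2 × 4.621 − 3.741 = 5.501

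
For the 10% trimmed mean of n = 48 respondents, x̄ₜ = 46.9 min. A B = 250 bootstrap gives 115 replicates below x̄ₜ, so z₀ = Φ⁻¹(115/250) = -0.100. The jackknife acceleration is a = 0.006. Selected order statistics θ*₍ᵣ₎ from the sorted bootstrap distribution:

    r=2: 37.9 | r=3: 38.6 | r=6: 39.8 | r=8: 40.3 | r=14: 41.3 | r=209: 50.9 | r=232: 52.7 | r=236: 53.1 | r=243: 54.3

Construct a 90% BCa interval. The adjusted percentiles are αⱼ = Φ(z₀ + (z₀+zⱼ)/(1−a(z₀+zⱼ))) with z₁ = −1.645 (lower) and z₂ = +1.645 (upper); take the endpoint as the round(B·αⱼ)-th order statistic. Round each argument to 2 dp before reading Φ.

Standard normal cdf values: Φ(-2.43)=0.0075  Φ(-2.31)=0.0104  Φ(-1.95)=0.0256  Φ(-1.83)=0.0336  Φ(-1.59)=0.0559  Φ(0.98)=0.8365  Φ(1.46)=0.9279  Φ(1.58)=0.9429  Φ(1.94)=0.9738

Lower: z₀ + z₁ = -0.100 + (-1.645) = -1.745; 1 − a(z₀+z₁) = 1 − (0.006)(-1.745) = 1.0105; argument = -0.100 + (-1.745)/1.0105 = -1.8269 → -1.83.
α₁ = Φ(-1.83) = 0.0336; rank = round(250 × 0.0336) = 8; θ*₍8₎ = 40.3.
Upper: z₀ + z₂ = 1.545; 1 − a(z₀+z₂) = 0.9907; argument = 1.4595 → 1.46; α₂ = 0.9279; rank = 232; θ*₍232₎ = 52.7.

(40.3, 52.7)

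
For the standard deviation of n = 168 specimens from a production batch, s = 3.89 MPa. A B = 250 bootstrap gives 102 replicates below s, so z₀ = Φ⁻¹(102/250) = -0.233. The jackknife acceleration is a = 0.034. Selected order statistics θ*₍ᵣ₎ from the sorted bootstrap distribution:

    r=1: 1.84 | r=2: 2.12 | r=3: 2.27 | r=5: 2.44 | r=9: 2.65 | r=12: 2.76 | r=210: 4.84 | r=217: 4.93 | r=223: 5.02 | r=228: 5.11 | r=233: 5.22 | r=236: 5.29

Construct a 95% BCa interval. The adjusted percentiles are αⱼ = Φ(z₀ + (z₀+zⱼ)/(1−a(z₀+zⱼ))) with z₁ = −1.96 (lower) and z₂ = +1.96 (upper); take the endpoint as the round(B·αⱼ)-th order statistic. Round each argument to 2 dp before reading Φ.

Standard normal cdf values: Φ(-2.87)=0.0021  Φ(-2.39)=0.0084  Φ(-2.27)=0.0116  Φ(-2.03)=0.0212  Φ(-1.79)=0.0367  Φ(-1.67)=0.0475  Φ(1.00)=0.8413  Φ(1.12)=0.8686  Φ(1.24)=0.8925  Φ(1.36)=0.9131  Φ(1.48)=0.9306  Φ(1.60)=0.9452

(2.27, 5.29)

Lower: z₀ + z₁ = -0.233 + (-1.960) = -2.193; 1 − a(z₀+z₁) = 1 − (0.034)(-2.193) = 1.0746; argument = -0.233 + (-2.193)/1.0746 = -2.2738 → -2.27.
α₁ = Φ(-2.27) = 0.0116; rank = round(250 × 0.0116) = 3; θ*₍3₎ = 2.27.
Upper: z₀ + z₂ = 1.727; 1 − a(z₀+z₂) = 0.9413; argument = 1.6017 → 1.60; α₂ = 0.9452; rank = 236; θ*₍236₎ = 5.29.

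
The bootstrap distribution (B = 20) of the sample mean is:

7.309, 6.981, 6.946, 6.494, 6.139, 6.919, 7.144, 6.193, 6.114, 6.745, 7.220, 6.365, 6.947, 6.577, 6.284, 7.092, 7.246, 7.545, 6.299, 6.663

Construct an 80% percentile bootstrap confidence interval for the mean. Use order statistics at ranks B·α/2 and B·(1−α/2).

Sorted replicates: 6.114, 6.139, 6.193, 6.284, 6.299, 6.365, 6.494, 6.577, 6.663, 6.745, 6.919, 6.946, 6.947, 6.981, 7.092, 7.144, 7.220, 7.246, 7.309, 7.545
α = 0.20; lower rank = 20 × 0.100 = 2; upper rank = 20 × 0.900 = 18.
The 2nd smallest replicate is 6.139; the 18th is 7.246.

(6.139, 7.246)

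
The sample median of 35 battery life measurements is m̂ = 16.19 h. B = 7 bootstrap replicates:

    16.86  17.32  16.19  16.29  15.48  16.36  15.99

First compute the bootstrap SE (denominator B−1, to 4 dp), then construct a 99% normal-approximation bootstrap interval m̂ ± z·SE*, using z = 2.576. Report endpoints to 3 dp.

Mean of replicates = 16.3557; sum of squared deviations = 2.1166; SE* = √(2.1166/6) = 0.5939
Margin = 2.576 × 0.5939 = 1.5299
Interval: 16.19 ± 1.5299

(14.660, 17.720)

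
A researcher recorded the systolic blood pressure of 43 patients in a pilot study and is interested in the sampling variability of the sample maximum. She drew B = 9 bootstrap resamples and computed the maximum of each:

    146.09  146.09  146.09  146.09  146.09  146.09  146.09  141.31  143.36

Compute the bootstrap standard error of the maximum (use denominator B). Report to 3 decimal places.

SE* = 1.634

Bootstrap SE is the standard deviation of the 9 replicate maximums.
Mean of replicates: (146.09 + 146.09 + 146.09 + 146.09 + 146.09 + 146.09 + 146.09 + 141.31 + 143.36) / 9 = 1307.3000 / 9 = 145.2556
Sum of squared deviations: (+0.8344)² + (+0.8344)² + (+0.8344)² + (+0.8344)² + (+0.8344)² + (+0.8344)² + (+0.8344)² + (−3.9456)² + (−1.8956)² = 24.0346
Variance = 24.0346 / 9 = 2.6705
SE* = √2.6705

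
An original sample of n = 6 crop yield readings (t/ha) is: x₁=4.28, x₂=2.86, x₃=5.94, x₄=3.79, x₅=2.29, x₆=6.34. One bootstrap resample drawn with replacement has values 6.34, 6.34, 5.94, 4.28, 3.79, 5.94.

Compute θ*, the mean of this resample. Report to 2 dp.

Mean = (6.34 + 6.34 + 5.94 + 4.28 + 3.79 + 5.94) / 6 = 32.630 / 6 = 5.44

θ* = 5.44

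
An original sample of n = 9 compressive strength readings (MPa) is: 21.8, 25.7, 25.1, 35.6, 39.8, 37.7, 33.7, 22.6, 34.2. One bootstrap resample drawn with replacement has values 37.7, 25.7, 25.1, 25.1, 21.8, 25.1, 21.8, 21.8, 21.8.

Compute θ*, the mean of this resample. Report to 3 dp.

Mean = (37.7 + 25.7 + 25.1 + 25.1 + 21.8 + 25.1 + 21.8 + 21.8 + 21.8) / 9 = 225.90 / 9 = 25.100

θ* = 25.100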